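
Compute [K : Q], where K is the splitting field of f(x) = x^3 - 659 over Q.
[K : Q] = 6

The roots of x^3 - 659 are ∛659, ω∛659, ω^2∛659 where ω = e^(2πi/3) is a primitive cube root of unity, so K = Q(∛659, ω). Now [Q(∛659):Q] = 3 (since 659 is not a perfect cube, x^3 - 659 is irreducible) and [Q(ω):Q] = 2. Both 2 and 3 divide [K:Q], and [K:Q] ≤ 3·2 = 6, so [K:Q] = 6. (Equivalently: Q(∛659) ⊂ R but ω ∉ R, so [K : Q(∛659)] = 2.)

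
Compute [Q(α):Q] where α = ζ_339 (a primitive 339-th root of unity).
[Q(α):Q] = 224

The minimal polynomial of ζ_339 over Q is the 339-th cyclotomic polynomial Φ_339(x), which is irreducible over Q and has degree φ(339) = 224. Hence [Q(α):Q] = φ(339) = 224.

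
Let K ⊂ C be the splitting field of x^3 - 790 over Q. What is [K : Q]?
[K : Q] = 6

The roots of x^3 - 790 are ∛790, ω∛790, ω^2∛790 where ω = e^(2πi/3) is a primitive cube root of unity, so K = Q(∛790, ω). Now [Q(∛790):Q] = 3 (since 790 is not a perfect cube, x^3 - 790 is irreducible) and [Q(ω):Q] = 2. Both 2 and 3 divide [K:Q], and [K:Q] ≤ 3·2 = 6, so [K:Q] = 6. (Equivalently: Q(∛790) ⊂ R but ω ∉ R, so [K : Q(∛790)] = 2.)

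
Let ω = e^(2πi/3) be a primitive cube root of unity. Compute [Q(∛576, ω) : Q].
[Q(∛576, ω) : Q] = 6

[Q(∛576):Q] = 3 (min poly x^3 - 576, irreducible since 576 is not a perfect cube). [Q(ω):Q] = 2 (min poly x^2 + x + 1). Since Q(∛576) ⊂ R and ω ∉ R, we have ω ∉ Q(∛576), so x^2 + x + 1 remains irreducible over Q(∛576) and [Q(∛576, ω) : Q(∛576)] = 2. By the tower law, [Q(∛576, ω) : Q] = 3 · 2 = 6. (In fact Q(∛576, ω) is the splitting field of x^3 - 576 over Q.)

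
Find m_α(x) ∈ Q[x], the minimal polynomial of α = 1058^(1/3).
m_α(x) = x^3 - 1058

α satisfies α^3 = 1058, so x^3 - 1058 annihilates α. By the rational root test, a rational root p/q (in lowest terms) of x^3 - 1058 would satisfy p^3 = 1058 q^3, forcing q = 1 and p^3 = 1058; but 1058 is not a perfect cube, contradiction. A monic cubic over Q with no rational root is irreducible (any nontrivial factorization would include a linear factor). Hence x^3 - 1058 is the minimal polynomial of α, and in particular [Q(α):Q] = 3.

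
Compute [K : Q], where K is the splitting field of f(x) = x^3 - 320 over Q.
[K : Q] = 6

The roots of x^3 - 320 are ∛320, ω∛320, ω^2∛320 where ω = e^(2πi/3) is a primitive cube root of unity, so K = Q(∛320, ω). Now [Q(∛320):Q] = 3 (since 320 is not a perfect cube, x^3 - 320 is irreducible) and [Q(ω):Q] = 2. Both 2 and 3 divide [K:Q], and [K:Q] ≤ 3·2 = 6, so [K:Q] = 6. (Equivalently: Q(∛320) ⊂ R but ω ∉ R, so [K : Q(∛320)] = 2.)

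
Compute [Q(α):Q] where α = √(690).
[Q(α):Q] = 2

[Q(α):Q] equals the degree of the minimal polynomial of α. Here α^2 = 690 and x^2 - 690 is irreducible (d = 690 is squarefree, ≠ 1, hence not a square), so deg(m_α) = 2. Thus [Q(α):Q] = 2.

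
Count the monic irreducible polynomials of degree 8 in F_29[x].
There are 62530713210 monic irreducible polynomials of degree 8 over F_29

Each element of F_{29^8} that lies in no proper subfield is a root of exactly one monic irreducible of degree 8 over F_29, and each such polynomial has 8 distinct roots in F_{29^8}. By Möbius inversion the count is N_29(8) = (1/8) Σ_{d|8} μ(8/d) · 29^d = (1/8)(μ(8)·29^1 + μ(4)·29^2 + μ(2)·29^4 + μ(1)·29^8) = 500245705680/8 = 62530713210.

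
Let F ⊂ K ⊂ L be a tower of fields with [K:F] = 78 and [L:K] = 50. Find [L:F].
[L:F] = 3900

The tower law says that for any tower of field extensions F ⊂ K ⊂ L with finite degrees, [L:F] = [L:K] · [K:F]. Here this gives [L:F] = 50 · 78 = 3900.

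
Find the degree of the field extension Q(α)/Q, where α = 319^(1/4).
[Q(α):Q] = 4

α is a root of x^4 - 319. By Eisenstein's criterion at the prime p = 11 (which divides the constant term 319 but p^2 = 121 does not, since 319 is squarefree), x^4 - 319 is irreducible over Q. Hence [Q(α):Q] = 4.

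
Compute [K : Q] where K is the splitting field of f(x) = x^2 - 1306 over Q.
[K : Q] = 2

f(x) = x^2 - 1306 factors as (x - √1306)(x + √1306). The splitting field is K = Q(√1306). Since 1306 is squarefree and > 1, it is not a perfect square, so x^2 - 1306 is irreducible over Q and [Q(√1306) : Q] = 2. Hence [K : Q] = 2.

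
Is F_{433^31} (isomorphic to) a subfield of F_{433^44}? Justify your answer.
No: F_{433^31} is not a subfield of F_{433^44}

F_{p^m} embeds in F_{p^n} iff m | n. Here 31 ∤ 44 (since 44 = 1·31 + 13 with remainder 13 ≠ 0), so F_{433^31} is not a subfield of F_{433^44}. Equivalently: if it were, the tower law would give 31 = [F_{433^31}:F_433] dividing [F_{433^44}:F_433] = 44, contradiction.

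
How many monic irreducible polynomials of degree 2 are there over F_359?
There are 64261 monic irreducible polynomials of degree 2 over F_359

Each element of F_{359^2} that lies in no proper subfield is a root of exactly one monic irreducible of degree 2 over F_359, and each such polynomial has 2 distinct roots in F_{359^2}. By Möbius inversion the count is N_359(2) = (1/2) Σ_{d|2} μ(2/d) · 359^d = (1/2)(μ(2)·359^1 + μ(1)·359^2) = 128522/2 = 64261.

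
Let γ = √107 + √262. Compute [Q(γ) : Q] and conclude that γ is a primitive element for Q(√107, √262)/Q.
[Q(γ) : Q] = 4 (equivalently, Q(γ) = Q(√107, √262))

Obviously Q(γ) ⊆ Q(√107, √262), and [Q(√107, √262):Q] = 4 (since 107, 262 are distinct squarefree integers > 1 with 28034 not a perfect square). To show equality we compute the minimal polynomial of γ. From γ = √107 + √262: γ^2 = 107 + 2√(28034) + 262 = 369 + 2√(28034), so γ^2 - 369 = 2√(28034); squaring, (γ^2 - 369)^2 = 4·28034, i.e. γ^4 - 738γ^2 + 136161 - 112136 = 0, i.e. γ^4 - 738γ^2 + 24025 = 0. So γ is a root of x^4 - 738x^2 + 24025. This polynomial is irreducible over Q: it has no rational root (each ±√107 ± √262 is irrational), and any factorization into two quadratics over Q would force √(28034) ∈ Q (pairing opposite roots) or √107, √262 ∈ Q (other pairings), all impossible. Hence [Q(γ):Q] = 4 = [Q(√107, √262):Q], so Q(γ) = Q(√107, √262).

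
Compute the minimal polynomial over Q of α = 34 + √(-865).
m_α(x) = x^2 - 68x + 2021

From α - 34 = √(-865), squaring gives (α - 34)^2 = -865, i.e. α^2 - 68α + 1156 = -865, so α^2 - 68α + 2021 = 0. The discriminant of x^2 - 68x + 2021 is (-68)^2 - 4·(2021) = 4624 - 8084 = -3460, and 4·(-865) is not a perfect square in Q since -865 is squarefree and ≠ 1. Hence x^2 - 68x + 2021 is irreducible over Q and is the minimal polynomial of α.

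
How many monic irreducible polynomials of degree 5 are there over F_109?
There are 3077247888 monic irreducible polynomials of degree 5 over F_109

Each element of F_{109^5} that lies in no proper subfield is a root of exactly one monic irreducible of degree 5 over F_109, and each such polynomial has 5 distinct roots in F_{109^5}. By Möbius inversion the count is N_109(5) = (1/5) Σ_{d|5} μ(5/d) · 109^d = (1/5)(μ(5)·109^1 + μ(1)·109^5) = 15386239440/5 = 3077247888.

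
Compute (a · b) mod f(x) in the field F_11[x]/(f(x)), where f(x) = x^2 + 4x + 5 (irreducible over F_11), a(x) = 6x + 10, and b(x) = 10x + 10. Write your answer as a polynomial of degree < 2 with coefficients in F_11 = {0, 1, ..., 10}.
a · b ≡ 8x + 9 (mod f(x))

Multiply in F_11[x]: a(x)·b(x) = (6x + 10)·(10x + 10) = 5x^2 + 6x + 1. This has degree ≥ 2, so divide by f(x) over F_11: 5x^2 + 6x + 1 = (5)·(x^2 + 4x + 5) + (8x + 9). Hence a·b ≡ 8x + 9 (mod f). (F_11[x]/(f) is a field with 11^2 = 121 elements since f is irreducible of degree 2.)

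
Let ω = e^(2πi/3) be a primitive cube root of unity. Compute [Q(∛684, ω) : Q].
[Q(∛684, ω) : Q] = 6

[Q(∛684):Q] = 3 (min poly x^3 - 684, irreducible since 684 is not a perfect cube). [Q(ω):Q] = 2 (min poly x^2 + x + 1). Since Q(∛684) ⊂ R and ω ∉ R, we have ω ∉ Q(∛684), so x^2 + x + 1 remains irreducible over Q(∛684) and [Q(∛684, ω) : Q(∛684)] = 2. By the tower law, [Q(∛684, ω) : Q] = 3 · 2 = 6. (In fact Q(∛684, ω) is the splitting field of x^3 - 684 over Q.)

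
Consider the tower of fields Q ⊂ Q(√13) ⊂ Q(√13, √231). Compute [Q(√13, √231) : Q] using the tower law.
[Q(√13, √231) : Q] = 4

[Q(√13):Q] = 2 (min poly x^2 - 13, irreducible since 13 is squarefree > 1). For the top step, suppose √231 ∈ Q(√13), say √231 = c + d√13 with c, d ∈ Q. Squaring: 231 = c^2 + 13d^2 + 2cd√13. Since √13 ∉ Q this forces 2cd = 0. If d = 0 then √231 = c ∈ Q, contradicting 231 squarefree > 1. If c = 0 then 231 = 13d^2, so 13·231 = (13d)^2 is a perfect square in Q — but 13·231 = 3003 is not a perfect square (since 13 and 231 are distinct squarefree integers). Contradiction. Hence √231 ∉ Q(√13), so x^2 - 231 stays irreducible over Q(√13) and [Q(√13, √231) : Q(√13)] = 2. By the tower law, [Q(√13, √231) : Q] = 2 · 2 = 4.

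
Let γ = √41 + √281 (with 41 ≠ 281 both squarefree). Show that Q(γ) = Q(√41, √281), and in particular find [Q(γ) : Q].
[Q(γ) : Q] = 4 (equivalently, Q(γ) = Q(√41, √281))

Obviously Q(γ) ⊆ Q(√41, √281), and [Q(√41, √281):Q] = 4 (since 41, 281 are distinct squarefree integers > 1 with 11521 not a perfect square). To show equality we compute the minimal polynomial of γ. From γ = √41 + √281: γ^2 = 41 + 2√(11521) + 281 = 322 + 2√(11521), so γ^2 - 322 = 2√(11521); squaring, (γ^2 - 322)^2 = 4·11521, i.e. γ^4 - 644γ^2 + 103684 - 46084 = 0, i.e. γ^4 - 644γ^2 + 57600 = 0. So γ is a root of x^4 - 644x^2 + 57600. This polynomial is irreducible over Q: it has no rational root (each ±√41 ± √281 is irrational), and any factorization into two quadratics over Q would force √(11521) ∈ Q (pairing opposite roots) or √41, √281 ∈ Q (other pairings), all impossible. Hence [Q(γ):Q] = 4 = [Q(√41, √281):Q], so Q(γ) = Q(√41, √281).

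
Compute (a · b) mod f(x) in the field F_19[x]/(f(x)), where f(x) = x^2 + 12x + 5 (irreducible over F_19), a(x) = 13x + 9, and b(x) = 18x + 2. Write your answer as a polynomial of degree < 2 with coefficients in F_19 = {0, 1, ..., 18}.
a · b ≡ 2x + 7 (mod f(x))

Multiply in F_19[x]: a(x)·b(x) = (13x + 9)·(18x + 2) = 6x^2 + 17x + 18. This has degree ≥ 2, so divide by f(x) over F_19: 6x^2 + 17x + 18 = (6)·(x^2 + 12x + 5) + (2x + 7). Hence a·b ≡ 2x + 7 (mod f). (F_19[x]/(f) is a field with 19^2 = 361 elements since f is irreducible of degree 2.)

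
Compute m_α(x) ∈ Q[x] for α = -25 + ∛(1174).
m_α(x) = x^3 + 75x^2 + 1875x + 14451

Set β = α + 25 = ∛(1174), so β^3 = 1174. Then (α + 25)^3 - 1174 = 0, i.e. α is a root of g(x) = (x + 25)^3 - 1174 = x^3 + 75x^2 + 1875x + 14451. Since g(x) = h(x + 25) where h(x) = x^3 - 1174, and h is irreducible over Q (because 1174 is not a perfect cube, so h has no rational root, and a monic cubic with no rational root is irreducible), g is also irreducible (irreducibility is preserved under the substitution x → x + 25). Hence m_α(x) = x^3 + 75x^2 + 1875x + 14451.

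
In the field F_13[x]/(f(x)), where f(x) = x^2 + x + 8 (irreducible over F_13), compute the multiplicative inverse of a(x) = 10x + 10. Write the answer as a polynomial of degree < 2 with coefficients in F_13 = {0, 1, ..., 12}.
a(x)^(-1) ≡ 6x (mod f(x))

Since f is irreducible over F_13, F_13[x]/(f) is a field and a(x) ≠ 0 has an inverse. Apply the extended Euclidean algorithm to f(x) and a(x) in F_13[x]: f(x) = (4x)·a(x) + (8). The last nonzero remainder is the constant 8 = gcd(f, a) in F_13. Back-substituting through the division chain expresses 8 = s(x)·a(x) + t(x)·f(x) with s(x) ≡ 9x (mod f), so (9x)·a(x) ≡ 8 (mod f). Multiplying by 8^(-1) ≡ 5 in F_13 gives a(x)^(-1) ≡ 5·(9x) ≡ 6x (mod f). Check: (10x + 10)·(6x) = 8x^2 + 8x ≡ 1 (mod x^2 + x + 8).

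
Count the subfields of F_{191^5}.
F_{191^5} has 2 subfields

The subfields of F_{p^n} are exactly the fields F_{p^d} for d | n (each is the fixed field of the unique index-d subgroup of Gal(F_{p^n}/F_p) ≅ Z/nZ). The divisors of n = 5 are {1, 5}, giving 2 subfields: F_{191^1}, F_{191^5}.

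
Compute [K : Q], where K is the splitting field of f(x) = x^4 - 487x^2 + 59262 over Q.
[K : Q] = 4

Solving the quadratic in x^2: x^2 = (487 ± √(487^2 - 4·59262))/2 = (487 ± √121)/2 = (487 ± 11)/2, giving x^2 = 249 or x^2 = 238. So f(x) = (x^2 - 249)(x^2 - 238) and the roots of f are ±√249, ±√238. Hence the splitting field is K = Q(√249, √238). Since 249 and 238 are distinct squarefree integers > 1, their product 59262 is not a perfect square, so √238 ∉ Q(√249). By the tower law [K:Q] = [Q(√249,√238):Q(√249)] · [Q(√249):Q] = 2 · 2 = 4.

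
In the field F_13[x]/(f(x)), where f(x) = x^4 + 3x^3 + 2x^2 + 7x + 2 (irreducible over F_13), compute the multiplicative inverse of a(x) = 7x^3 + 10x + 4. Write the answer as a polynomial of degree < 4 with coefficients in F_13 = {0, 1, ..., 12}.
a(x)^(-1) ≡ 11x^3 + 8x^2 + 6x + 5 (mod f(x))

Since f is irreducible over F_13, F_13[x]/(f) is a field and a(x) ≠ 0 has an inverse. Apply the extended Euclidean algorithm to f(x) and a(x) in F_13[x]: f(x) = (2x + 6)·a(x) + (8x^2 + 4x + 4);  a(x) = (9x + 2)·(8x^2 + 4x + 4) + (5x + 9);  (8x^2 + 4x + 4) = (12x)·(5x + 9) + (4). The last nonzero remainder is the constant 4 = gcd(f, a) in F_13. Back-substituting through the division chain expresses 4 = s(x)·a(x) + t(x)·f(x) with s(x) ≡ 5x^3 + 6x^2 + 11x + 7 (mod f), so (5x^3 + 6x^2 + 11x + 7)·a(x) ≡ 4 (mod f). Multiplying by 4^(-1) ≡ 10 in F_13 gives a(x)^(-1) ≡ 10·(5x^3 + 6x^2 + 11x + 7) ≡ 11x^3 + 8x^2 + 6x + 5 (mod f). Check: (7x^3 + 10x + 4)·(11x^3 + 8x^2 + 6x + 5) = 12x^6 + 4x^5 + 9x^4 + 3x^3 + x^2 + 9x + 7 ≡ 1 (mod x^4 + 3x^3 + 2x^2 + 7x + 2).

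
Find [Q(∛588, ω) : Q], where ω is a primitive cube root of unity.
[Q(∛588, ω) : Q] = 6

[Q(∛588):Q] = 3 (min poly x^3 - 588, irreducible since 588 is not a perfect cube). [Q(ω):Q] = 2 (min poly x^2 + x + 1). Since Q(∛588) ⊂ R and ω ∉ R, we have ω ∉ Q(∛588), so x^2 + x + 1 remains irreducible over Q(∛588) and [Q(∛588, ω) : Q(∛588)] = 2. By the tower law, [Q(∛588, ω) : Q] = 3 · 2 = 6. (In fact Q(∛588, ω) is the splitting field of x^3 - 588 over Q.)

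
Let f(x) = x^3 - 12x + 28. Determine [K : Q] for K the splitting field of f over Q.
[K : Q] = 6

By the rational root test, any rational root of the monic integer polynomial f(x) = x^3 - 12x + 28 must be an integer dividing the constant term 28, i.e. one of ±{1, 2, 4, 7, 14, 28}. Evaluating: f(1) = 17, f(-1) = 39, f(2) = 12, f(-2) = 44, f(4) = 44, f(-4) = 12, f(7) = 287, f(-7) = -231, f(14) = 2604, f(-14) = -2548, f(28) = 21644, f(-28) = -21588; none is 0, so f has no rational root and is therefore irreducible over Q (a cubic with no linear factor over a field is irreducible). For an irreducible cubic, the Galois group is A_3 or S_3 according as the discriminant disc(f) = -4a^3 - 27b^2 = -4·(-12)^3 - 27·(28)^2 = -14256 is or is not a square in Q. Here disc(f) = -14256 is not a perfect square in Q, so the Galois group of f over Q is not contained in A_3 and must be all of S_3. The splitting field has degree |S_3| = 6 over Q, so [K : Q] = 6.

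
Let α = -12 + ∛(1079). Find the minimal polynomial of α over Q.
m_α(x) = x^3 + 36x^2 + 432x + 649

Set β = α + 12 = ∛(1079), so β^3 = 1079. Then (α + 12)^3 - 1079 = 0, i.e. α is a root of g(x) = (x + 12)^3 - 1079 = x^3 + 36x^2 + 432x + 649. Since g(x) = h(x + 12) where h(x) = x^3 - 1079, and h is irreducible over Q (because 1079 is not a perfect cube, so h has no rational root, and a monic cubic with no rational root is irreducible), g is also irreducible (irreducibility is preserved under the substitution x → x + 12). Hence m_α(x) = x^3 + 36x^2 + 432x + 649.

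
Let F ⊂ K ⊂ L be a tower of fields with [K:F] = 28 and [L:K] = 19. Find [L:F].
[L:F] = 532

The tower law says that for any tower of field extensions F ⊂ K ⊂ L with finite degrees, [L:F] = [L:K] · [K:F]. Here this gives [L:F] = 19 · 28 = 532.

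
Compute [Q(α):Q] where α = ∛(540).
[Q(α):Q] = 3

The minimal polynomial of α is x^3 - 540, irreducible over Q since 540 is not a perfect cube (so x^3 - 540 has no rational root). Hence [Q(α):Q] = deg(m_α) = 3.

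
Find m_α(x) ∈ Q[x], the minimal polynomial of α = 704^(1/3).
m_α(x) = x^3 - 704

α satisfies α^3 = 704, so x^3 - 704 annihilates α. By the rational root test, a rational root p/q (in lowest terms) of x^3 - 704 would satisfy p^3 = 704 q^3, forcing q = 1 and p^3 = 704; but 704 is not a perfect cube, contradiction. A monic cubic over Q with no rational root is irreducible (any nontrivial factorization would include a linear factor). Hence x^3 - 704 is the minimal polynomial of α, and in particular [Q(α):Q] = 3.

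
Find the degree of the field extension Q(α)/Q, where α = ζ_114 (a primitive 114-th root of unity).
[Q(α):Q] = 36

The minimal polynomial of ζ_114 over Q is the 114-th cyclotomic polynomial Φ_114(x), which is irreducible over Q and has degree φ(114) = 36. Hence [Q(α):Q] = φ(114) = 36.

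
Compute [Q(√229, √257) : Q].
[Q(√229, √257) : Q] = 4

[Q(√229):Q] = 2 (min poly x^2 - 229, irreducible since 229 is squarefree > 1). For the top step, suppose √257 ∈ Q(√229), say √257 = c + d√229 with c, d ∈ Q. Squaring: 257 = c^2 + 229d^2 + 2cd√229. Since √229 ∉ Q this forces 2cd = 0. If d = 0 then √257 = c ∈ Q, contradicting 257 squarefree > 1. If c = 0 then 257 = 229d^2, so 229·257 = (229d)^2 is a perfect square in Q — but 229·257 = 58853 is not a perfect square (since 229 and 257 are distinct squarefree integers). Contradiction. Hence √257 ∉ Q(√229), so x^2 - 257 stays irreducible over Q(√229) and [Q(√229, √257) : Q(√229)] = 2. By the tower law, [Q(√229, √257) : Q] = 2 · 2 = 4.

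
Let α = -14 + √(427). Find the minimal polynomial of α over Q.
m_α(x) = x^2 + 28x - 231

From α + 14 = √(427), squaring gives (α + 14)^2 = 427, i.e. α^2 + 28α + 196 = 427, so α^2 + 28α - 231 = 0. The discriminant of x^2 + 28x - 231 is (28)^2 - 4·(-231) = 784 + 924 = 1708, and 4·(427) is not a perfect square in Q since 427 is squarefree and ≠ 1. Hence x^2 + 28x - 231 is irreducible over Q and is the minimal polynomial of α.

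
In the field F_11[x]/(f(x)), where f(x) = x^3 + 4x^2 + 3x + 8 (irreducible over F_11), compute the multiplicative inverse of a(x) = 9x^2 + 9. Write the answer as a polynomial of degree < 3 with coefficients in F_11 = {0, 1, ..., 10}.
a(x)^(-1) ≡ 6x^2 + x + 8 (mod f(x))

Since f is irreducible over F_11, F_11[x]/(f) is a field and a(x) ≠ 0 has an inverse. Apply the extended Euclidean algorithm to f(x) and a(x) in F_11[x]: f(x) = (5x + 9)·a(x) + (2x + 4);  a(x) = (10x + 2)·(2x + 4) + (1). The last nonzero remainder is the constant 1 = gcd(f, a) in F_11. Back-substituting through the division chain expresses 1 = s(x)·a(x) + t(x)·f(x) with s(x) ≡ 6x^2 + x + 8 (mod f), so a(x)^(-1) ≡ s(x) = 6x^2 + x + 8 (mod f). Check: (9x^2 + 9)·(6x^2 + x + 8) = 10x^4 + 9x^3 + 5x^2 + 9x + 6 ≡ 1 (mod x^3 + 4x^2 + 3x + 8).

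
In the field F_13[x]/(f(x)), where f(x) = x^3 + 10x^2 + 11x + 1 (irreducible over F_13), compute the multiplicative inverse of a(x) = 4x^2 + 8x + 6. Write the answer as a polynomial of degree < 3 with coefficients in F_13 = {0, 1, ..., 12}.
a(x)^(-1) ≡ 8x + 12 (mod f(x))

Since f is irreducible over F_13, F_13[x]/(f) is a field and a(x) ≠ 0 has an inverse. Apply the extended Euclidean algorithm to f(x) and a(x) in F_13[x]: f(x) = (10x + 2)·a(x) + (2). The last nonzero remainder is the constant 2 = gcd(f, a) in F_13. Back-substituting through the division chain expresses 2 = s(x)·a(x) + t(x)·f(x) with s(x) ≡ 3x + 11 (mod f), so (3x + 11)·a(x) ≡ 2 (mod f). Multiplying by 2^(-1) ≡ 7 in F_13 gives a(x)^(-1) ≡ 7·(3x + 11) ≡ 8x + 12 (mod f). Check: (4x^2 + 8x + 6)·(8x + 12) = 6x^3 + 8x^2 + x + 7 ≡ 1 (mod x^3 + 10x^2 + 11x + 1).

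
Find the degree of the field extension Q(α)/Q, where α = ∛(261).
[Q(α):Q] = 3

The minimal polynomial of α is x^3 - 261, irreducible over Q since 261 is not a perfect cube (so x^3 - 261 has no rational root). Hence [Q(α):Q] = deg(m_α) = 3.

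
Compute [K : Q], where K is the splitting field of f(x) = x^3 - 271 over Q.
[K : Q] = 6

The roots of x^3 - 271 are ∛271, ω∛271, ω^2∛271 where ω = e^(2πi/3) is a primitive cube root of unity, so K = Q(∛271, ω). Now [Q(∛271):Q] = 3 (since 271 is not a perfect cube, x^3 - 271 is irreducible) and [Q(ω):Q] = 2. Both 2 and 3 divide [K:Q], and [K:Q] ≤ 3·2 = 6, so [K:Q] = 6. (Equivalently: Q(∛271) ⊂ R but ω ∉ R, so [K : Q(∛271)] = 2.)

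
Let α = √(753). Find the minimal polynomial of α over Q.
m_α(x) = x^2 - 753

α satisfies α^2 - 753 = 0, so x^2 - 753 annihilates α. Since d = 753 is squarefree and ≠ 1, it is not a perfect square in Q, so x^2 - 753 has no rational root and is therefore irreducible over Q (a degree-2 polynomial over a field is irreducible iff it has no root). Hence m_α(x) = x^2 - 753.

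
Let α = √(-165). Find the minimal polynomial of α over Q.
m_α(x) = x^2 + 165

α satisfies α^2 + 165 = 0, so x^2 + 165 annihilates α. Since d = -165 is squarefree and ≠ 1, it is not a perfect square in Q, so x^2 + 165 has no rational root and is therefore irreducible over Q (a degree-2 polynomial over a field is irreducible iff it has no root). Hence m_α(x) = x^2 + 165.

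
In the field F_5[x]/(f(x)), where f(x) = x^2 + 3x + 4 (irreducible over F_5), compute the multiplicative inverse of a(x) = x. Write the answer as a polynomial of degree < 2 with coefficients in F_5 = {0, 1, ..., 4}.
a(x)^(-1) ≡ x + 3 (mod f(x))

Since f is irreducible over F_5, F_5[x]/(f) is a field and a(x) ≠ 0 has an inverse. Apply the extended Euclidean algorithm to f(x) and a(x) in F_5[x]: f(x) = (x + 3)·a(x) + (4). The last nonzero remainder is the constant 4 = gcd(f, a) in F_5. Back-substituting through the division chain expresses 4 = s(x)·a(x) + t(x)·f(x) with s(x) ≡ 4x + 2 (mod f), so (4x + 2)·a(x) ≡ 4 (mod f). Multiplying by 4^(-1) ≡ 4 in F_5 gives a(x)^(-1) ≡ 4·(4x + 2) ≡ x + 3 (mod f). Check: (x)·(x + 3) = x^2 + 3x ≡ 1 (mod x^2 + 3x + 4).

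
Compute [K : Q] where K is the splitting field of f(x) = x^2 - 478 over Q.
[K : Q] = 2

f(x) = x^2 - 478 factors as (x - √478)(x + √478). The splitting field is K = Q(√478). Since 478 is squarefree and > 1, it is not a perfect square, so x^2 - 478 is irreducible over Q and [Q(√478) : Q] = 2. Hence [K : Q] = 2.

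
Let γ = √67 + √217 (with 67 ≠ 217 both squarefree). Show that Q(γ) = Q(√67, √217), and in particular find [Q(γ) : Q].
[Q(γ) : Q] = 4 (equivalently, Q(γ) = Q(√67, √217))

Obviously Q(γ) ⊆ Q(√67, √217), and [Q(√67, √217):Q] = 4 (since 67, 217 are distinct squarefree integers > 1 with 14539 not a perfect square). To show equality we compute the minimal polynomial of γ. From γ = √67 + √217: γ^2 = 67 + 2√(14539) + 217 = 284 + 2√(14539), so γ^2 - 284 = 2√(14539); squaring, (γ^2 - 284)^2 = 4·14539, i.e. γ^4 - 568γ^2 + 80656 - 58156 = 0, i.e. γ^4 - 568γ^2 + 22500 = 0. So γ is a root of x^4 - 568x^2 + 22500. This polynomial is irreducible over Q: it has no rational root (each ±√67 ± √217 is irrational), and any factorization into two quadratics over Q would force √(14539) ∈ Q (pairing opposite roots) or √67, √217 ∈ Q (other pairings), all impossible. Hence [Q(γ):Q] = 4 = [Q(√67, √217):Q], so Q(γ) = Q(√67, √217).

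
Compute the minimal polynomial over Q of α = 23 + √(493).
m_α(x) = x^2 - 46x + 36

From α - 23 = √(493), squaring gives (α - 23)^2 = 493, i.e. α^2 - 46α + 529 = 493, so α^2 - 46α + 36 = 0. The discriminant of x^2 - 46x + 36 is (-46)^2 - 4·(36) = 2116 - 144 = 1972, and 4·(493) is not a perfect square in Q since 493 is squarefree and ≠ 1. Hence x^2 - 46x + 36 is irreducible over Q and is the minimal polynomial of α.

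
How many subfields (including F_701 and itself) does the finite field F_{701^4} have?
F_{701^4} has 3 subfields

The subfields of F_{p^n} are exactly the fields F_{p^d} for d | n (each is the fixed field of the unique index-d subgroup of Gal(F_{p^n}/F_p) ≅ Z/nZ). The divisors of n = 4 are {1, 2, 4}, giving 3 subfields: F_{701^1}, F_{701^2}, F_{701^4}.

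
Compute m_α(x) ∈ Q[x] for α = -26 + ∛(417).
m_α(x) = x^3 + 78x^2 + 2028x + 17159

Set β = α + 26 = ∛(417), so β^3 = 417. Then (α + 26)^3 - 417 = 0, i.e. α is a root of g(x) = (x + 26)^3 - 417 = x^3 + 78x^2 + 2028x + 17159. Since g(x) = h(x + 26) where h(x) = x^3 - 417, and h is irreducible over Q (because 417 is not a perfect cube, so h has no rational root, and a monic cubic with no rational root is irreducible), g is also irreducible (irreducibility is preserved under the substitution x → x + 26). Hence m_α(x) = x^3 + 78x^2 + 2028x + 17159.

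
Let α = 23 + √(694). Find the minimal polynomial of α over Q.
m_α(x) = x^2 - 46x - 165

From α - 23 = √(694), squaring gives (α - 23)^2 = 694, i.e. α^2 - 46α + 529 = 694, so α^2 - 46α - 165 = 0. The discriminant of x^2 - 46x - 165 is (-46)^2 - 4·(-165) = 2116 + 660 = 2776, and 4·(694) is not a perfect square in Q since 694 is squarefree and ≠ 1. Hence x^2 - 46x - 165 is irreducible over Q and is the minimal polynomial of α.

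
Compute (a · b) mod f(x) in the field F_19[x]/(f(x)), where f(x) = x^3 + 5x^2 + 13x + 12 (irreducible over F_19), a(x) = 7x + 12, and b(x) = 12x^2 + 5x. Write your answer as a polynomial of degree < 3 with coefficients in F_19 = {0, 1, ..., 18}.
a · b ≡ 6x^2 + 13x + 18 (mod f(x))

Multiply in F_19[x]: a(x)·b(x) = (7x + 12)·(12x^2 + 5x) = 8x^3 + 8x^2 + 3x. This has degree ≥ 3, so divide by f(x) over F_19: 8x^3 + 8x^2 + 3x = (8)·(x^3 + 5x^2 + 13x + 12) + (6x^2 + 13x + 18). Hence a·b ≡ 6x^2 + 13x + 18 (mod f). (F_19[x]/(f) is a field with 19^3 = 6859 elements since f is irreducible of degree 3.)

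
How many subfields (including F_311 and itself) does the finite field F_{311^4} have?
F_{311^4} has 3 subfields

The subfields of F_{p^n} are exactly the fields F_{p^d} for d | n (each is the fixed field of the unique index-d subgroup of Gal(F_{p^n}/F_p) ≅ Z/nZ). The divisors of n = 4 are {1, 2, 4}, giving 3 subfields: F_{311^1}, F_{311^2}, F_{311^4}.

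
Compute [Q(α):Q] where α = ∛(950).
[Q(α):Q] = 3

The minimal polynomial of α is x^3 - 950, irreducible over Q since 950 is not a perfect cube (so x^3 - 950 has no rational root). Hence [Q(α):Q] = deg(m_α) = 3.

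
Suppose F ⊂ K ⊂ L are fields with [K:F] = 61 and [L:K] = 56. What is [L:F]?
[L:F] = 3416

The tower law says that for any tower of field extensions F ⊂ K ⊂ L with finite degrees, [L:F] = [L:K] · [K:F]. Here this gives [L:F] = 56 · 61 = 3416.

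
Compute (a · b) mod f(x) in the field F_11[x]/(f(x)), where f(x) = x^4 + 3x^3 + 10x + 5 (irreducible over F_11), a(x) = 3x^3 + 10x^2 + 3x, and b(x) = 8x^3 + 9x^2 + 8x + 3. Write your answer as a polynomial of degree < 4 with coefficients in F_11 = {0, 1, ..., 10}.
a · b ≡ 8x^3 + 2x^2 + 10x (mod f(x))

Multiply in F_11[x]: a(x)·b(x) = (3x^3 + 10x^2 + 3x)·(8x^3 + 9x^2 + 8x + 3) = 2x^6 + 8x^5 + 6x^4 + 6x^3 + 10x^2 + 9x. This has degree ≥ 4, so divide by f(x) over F_11: 2x^6 + 8x^5 + 6x^4 + 6x^3 + 10x^2 + 9x = (2x^2 + 2x)·(x^4 + 3x^3 + 10x + 5) + (8x^3 + 2x^2 + 10x). Hence a·b ≡ 8x^3 + 2x^2 + 10x (mod f). (F_11[x]/(f) is a field with 11^4 = 14641 elements since f is irreducible of degree 4.)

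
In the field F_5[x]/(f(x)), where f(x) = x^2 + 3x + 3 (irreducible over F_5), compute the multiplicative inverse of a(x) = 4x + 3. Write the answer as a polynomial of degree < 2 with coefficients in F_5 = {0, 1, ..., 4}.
a(x)^(-1) ≡ x + 1 (mod f(x))

Since f is irreducible over F_5, F_5[x]/(f) is a field and a(x) ≠ 0 has an inverse. Apply the extended Euclidean algorithm to f(x) and a(x) in F_5[x]: f(x) = (4x + 4)·a(x) + (1). The last nonzero remainder is the constant 1 = gcd(f, a) in F_5. Back-substituting through the division chain expresses 1 = s(x)·a(x) + t(x)·f(x) with s(x) ≡ x + 1 (mod f), so a(x)^(-1) ≡ s(x) = x + 1 (mod f). Check: (4x + 3)·(x + 1) = 4x^2 + 2x + 3 ≡ 1 (mod x^2 + 3x + 3).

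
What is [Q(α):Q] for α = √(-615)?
[Q(α):Q] = 2

[Q(α):Q] equals the degree of the minimal polynomial of α. Here α^2 = -615 and x^2 + 615 is irreducible (d = -615 is squarefree, ≠ 1, hence not a square), so deg(m_α) = 2. Thus [Q(α):Q] = 2.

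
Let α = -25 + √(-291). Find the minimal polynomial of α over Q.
m_α(x) = x^2 + 50x + 916

From α + 25 = √(-291), squaring gives (α + 25)^2 = -291, i.e. α^2 + 50α + 625 = -291, so α^2 + 50α + 916 = 0. The discriminant of x^2 + 50x + 916 is (50)^2 - 4·(916) = 2500 - 3664 = -1164, and 4·(-291) is not a perfect square in Q since -291 is squarefree and ≠ 1. Hence x^2 + 50x + 916 is irreducible over Q and is the minimal polynomial of α.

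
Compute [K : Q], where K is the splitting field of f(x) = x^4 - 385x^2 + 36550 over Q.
[K : Q] = 4

Solving the quadratic in x^2: x^2 = (385 ± √(385^2 - 4·36550))/2 = (385 ± √2025)/2 = (385 ± 45)/2, giving x^2 = 170 or x^2 = 215. So f(x) = (x^2 - 170)(x^2 - 215) and the roots of f are ±√170, ±√215. Hence the splitting field is K = Q(√170, √215). Since 170 and 215 are distinct squarefree integers > 1, their product 36550 is not a perfect square, so √215 ∉ Q(√170). By the tower law [K:Q] = [Q(√170,√215):Q(√170)] · [Q(√170):Q] = 2 · 2 = 4.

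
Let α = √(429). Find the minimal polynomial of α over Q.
m_α(x) = x^2 - 429

α satisfies α^2 - 429 = 0, so x^2 - 429 annihilates α. Since d = 429 is squarefree and ≠ 1, it is not a perfect square in Q, so x^2 - 429 has no rational root and is therefore irreducible over Q (a degree-2 polynomial over a field is irreducible iff it has no root). Hence m_α(x) = x^2 - 429.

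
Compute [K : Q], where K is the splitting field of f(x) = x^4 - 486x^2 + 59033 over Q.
[K : Q] = 4

Solving the quadratic in x^2: x^2 = (486 ± √(486^2 - 4·59033))/2 = (486 ± √64)/2 = (486 ± 8)/2, giving x^2 = 239 or x^2 = 247. So f(x) = (x^2 - 239)(x^2 - 247) and the roots of f are ±√239, ±√247. Hence the splitting field is K = Q(√239, √247). Since 239 and 247 are distinct squarefree integers > 1, their product 59033 is not a perfect square, so √247 ∉ Q(√239). By the tower law [K:Q] = [Q(√239,√247):Q(√239)] · [Q(√239):Q] = 2 · 2 = 4.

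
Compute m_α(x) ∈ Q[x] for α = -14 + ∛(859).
m_α(x) = x^3 + 42x^2 + 588x + 1885

Set β = α + 14 = ∛(859), so β^3 = 859. Then (α + 14)^3 - 859 = 0, i.e. α is a root of g(x) = (x + 14)^3 - 859 = x^3 + 42x^2 + 588x + 1885. Since g(x) = h(x + 14) where h(x) = x^3 - 859, and h is irreducible over Q (because 859 is not a perfect cube, so h has no rational root, and a monic cubic with no rational root is irreducible), g is also irreducible (irreducibility is preserved under the substitution x → x + 14). Hence m_α(x) = x^3 + 42x^2 + 588x + 1885.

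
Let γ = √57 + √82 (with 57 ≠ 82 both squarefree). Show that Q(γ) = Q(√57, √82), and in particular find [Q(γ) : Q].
[Q(γ) : Q] = 4 (equivalently, Q(γ) = Q(√57, √82))

Obviously Q(γ) ⊆ Q(√57, √82), and [Q(√57, √82):Q] = 4 (since 57, 82 are distinct squarefree integers > 1 with 4674 not a perfect square). To show equality we compute the minimal polynomial of γ. From γ = √57 + √82: γ^2 = 57 + 2√(4674) + 82 = 139 + 2√(4674), so γ^2 - 139 = 2√(4674); squaring, (γ^2 - 139)^2 = 4·4674, i.e. γ^4 - 278γ^2 + 19321 - 18696 = 0, i.e. γ^4 - 278γ^2 + 625 = 0. So γ is a root of x^4 - 278x^2 + 625. This polynomial is irreducible over Q: it has no rational root (each ±√57 ± √82 is irrational), and any factorization into two quadratics over Q would force √(4674) ∈ Q (pairing opposite roots) or √57, √82 ∈ Q (other pairings), all impossible. Hence [Q(γ):Q] = 4 = [Q(√57, √82):Q], so Q(γ) = Q(√57, √82).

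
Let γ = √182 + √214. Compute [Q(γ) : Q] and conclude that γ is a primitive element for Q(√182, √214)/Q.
[Q(γ) : Q] = 4 (equivalently, Q(γ) = Q(√182, √214))

Obviously Q(γ) ⊆ Q(√182, √214), and [Q(√182, √214):Q] = 4 (since 182, 214 are distinct squarefree integers > 1 with 38948 not a perfect square). To show equality we compute the minimal polynomial of γ. From γ = √182 + √214: γ^2 = 182 + 2√(38948) + 214 = 396 + 2√(38948), so γ^2 - 396 = 2√(38948); squaring, (γ^2 - 396)^2 = 4·38948, i.e. γ^4 - 792γ^2 + 156816 - 155792 = 0, i.e. γ^4 - 792γ^2 + 1024 = 0. So γ is a root of x^4 - 792x^2 + 1024. This polynomial is irreducible over Q: it has no rational root (each ±√182 ± √214 is irrational), and any factorization into two quadratics over Q would force √(38948) ∈ Q (pairing opposite roots) or √182, √214 ∈ Q (other pairings), all impossible. Hence [Q(γ):Q] = 4 = [Q(√182, √214):Q], so Q(γ) = Q(√182, √214).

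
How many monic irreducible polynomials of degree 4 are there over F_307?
There are 2220694938 monic irreducible polynomials of degree 4 over F_307

Each element of F_{307^4} that lies in no proper subfield is a root of exactly one monic irreducible of degree 4 over F_307, and each such polynomial has 4 distinct roots in F_{307^4}. By Möbius inversion the count is N_307(4) = (1/4) Σ_{d|4} μ(4/d) · 307^d = (1/4)(μ(4)·307^1 + μ(2)·307^2 + μ(1)·307^4) = 8882779752/4 = 2220694938.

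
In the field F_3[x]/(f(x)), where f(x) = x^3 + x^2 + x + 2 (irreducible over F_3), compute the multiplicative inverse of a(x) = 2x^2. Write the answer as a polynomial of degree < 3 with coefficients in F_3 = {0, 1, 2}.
a(x)^(-1) ≡ 2x^2 + x + 1 (mod f(x))

Since f is irreducible over F_3, F_3[x]/(f) is a field and a(x) ≠ 0 has an inverse. Apply the extended Euclidean algorithm to f(x) and a(x) in F_3[x]: f(x) = (2x + 2)·a(x) + (x + 2);  a(x) = (2x + 2)·(x + 2) + (2). The last nonzero remainder is the constant 2 = gcd(f, a) in F_3. Back-substituting through the division chain expresses 2 = s(x)·a(x) + t(x)·f(x) with s(x) ≡ x^2 + 2x + 2 (mod f), so (x^2 + 2x + 2)·a(x) ≡ 2 (mod f). Multiplying by 2^(-1) ≡ 2 in F_3 gives a(x)^(-1) ≡ 2·(x^2 + 2x + 2) ≡ 2x^2 + x + 1 (mod f). Check: (2x^2)·(2x^2 + x + 1) = x^4 + 2x^3 + 2x^2 ≡ 1 (mod x^3 + x^2 + x + 2).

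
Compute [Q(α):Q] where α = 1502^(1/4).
[Q(α):Q] = 4

α is a root of x^4 - 1502. By Eisenstein's criterion at the prime p = 2 (which divides the constant term 1502 but p^2 = 4 does not, since 1502 is squarefree), x^4 - 1502 is irreducible over Q. Hence [Q(α):Q] = 4.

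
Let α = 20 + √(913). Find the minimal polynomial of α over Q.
m_α(x) = x^2 - 40x - 513

From α - 20 = √(913), squaring gives (α - 20)^2 = 913, i.e. α^2 - 40α + 400 = 913, so α^2 - 40α - 513 = 0. The discriminant of x^2 - 40x - 513 is (-40)^2 - 4·(-513) = 1600 + 2052 = 3652, and 4·(913) is not a perfect square in Q since 913 is squarefree and ≠ 1. Hence x^2 - 40x - 513 is irreducible over Q and is the minimal polynomial of α.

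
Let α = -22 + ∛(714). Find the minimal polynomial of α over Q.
m_α(x) = x^3 + 66x^2 + 1452x + 9934

Set β = α + 22 = ∛(714), so β^3 = 714. Then (α + 22)^3 - 714 = 0, i.e. α is a root of g(x) = (x + 22)^3 - 714 = x^3 + 66x^2 + 1452x + 9934. Since g(x) = h(x + 22) where h(x) = x^3 - 714, and h is irreducible over Q (because 714 is not a perfect cube, so h has no rational root, and a monic cubic with no rational root is irreducible), g is also irreducible (irreducibility is preserved under the substitution x → x + 22). Hence m_α(x) = x^3 + 66x^2 + 1452x + 9934.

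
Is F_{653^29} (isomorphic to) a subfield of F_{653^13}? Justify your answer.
No: F_{653^29} is not a subfield of F_{653^13}

F_{p^m} embeds in F_{p^n} iff m | n. Here 29 ∤ 13 (since 13 = 0·29 + 13 with remainder 13 ≠ 0), so F_{653^29} is not a subfield of F_{653^13}. Equivalently: if it were, the tower law would give 29 = [F_{653^29}:F_653] dividing [F_{653^13}:F_653] = 13, contradiction.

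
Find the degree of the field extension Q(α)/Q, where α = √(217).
[Q(α):Q] = 2

[Q(α):Q] equals the degree of the minimal polynomial of α. Here α^2 = 217 and x^2 - 217 is irreducible (d = 217 is squarefree, ≠ 1, hence not a square), so deg(m_α) = 2. Thus [Q(α):Q] = 2.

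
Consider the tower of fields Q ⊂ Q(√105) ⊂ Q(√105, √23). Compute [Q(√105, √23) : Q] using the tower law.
[Q(√105, √23) : Q] = 4

[Q(√105):Q] = 2 (min poly x^2 - 105, irreducible since 105 is squarefree > 1). For the top step, suppose √23 ∈ Q(√105), say √23 = c + d√105 with c, d ∈ Q. Squaring: 23 = c^2 + 105d^2 + 2cd√105. Since √105 ∉ Q this forces 2cd = 0. If d = 0 then √23 = c ∈ Q, contradicting 23 squarefree > 1. If c = 0 then 23 = 105d^2, so 105·23 = (105d)^2 is a perfect square in Q — but 105·23 = 2415 is not a perfect square (since 105 and 23 are distinct squarefree integers). Contradiction. Hence √23 ∉ Q(√105), so x^2 - 23 stays irreducible over Q(√105) and [Q(√105, √23) : Q(√105)] = 2. By the tower law, [Q(√105, √23) : Q] = 2 · 2 = 4.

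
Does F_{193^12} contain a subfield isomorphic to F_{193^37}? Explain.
No: F_{193^37} is not a subfield of F_{193^12}

F_{p^m} embeds in F_{p^n} iff m | n. Here 37 ∤ 12 (since 12 = 0·37 + 12 with remainder 12 ≠ 0), so F_{193^37} is not a subfield of F_{193^12}. Equivalently: if it were, the tower law would give 37 = [F_{193^37}:F_193] dividing [F_{193^12}:F_193] = 12, contradiction.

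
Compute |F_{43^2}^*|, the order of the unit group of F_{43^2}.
|F_{43^2}^*| = 1848

F_{43^2} has 43^2 = 1849 elements; its multiplicative group consists of all nonzero elements, so |F_{43^2}^*| = 1849 - 1 = 1848. (It is cyclic since any finite subgroup of the multiplicative group of a field is cyclic.)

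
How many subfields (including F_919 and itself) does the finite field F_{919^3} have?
F_{919^3} has 2 subfields

The subfields of F_{p^n} are exactly the fields F_{p^d} for d | n (each is the fixed field of the unique index-d subgroup of Gal(F_{p^n}/F_p) ≅ Z/nZ). The divisors of n = 3 are {1, 3}, giving 2 subfields: F_{919^1}, F_{919^3}.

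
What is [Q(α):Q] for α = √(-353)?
[Q(α):Q] = 2

[Q(α):Q] equals the degree of the minimal polynomial of α. Here α^2 = -353 and x^2 + 353 is irreducible (d = -353 is squarefree, ≠ 1, hence not a square), so deg(m_α) = 2. Thus [Q(α):Q] = 2.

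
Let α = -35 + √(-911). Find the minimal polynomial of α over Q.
m_α(x) = x^2 + 70x + 2136

From α + 35 = √(-911), squaring gives (α + 35)^2 = -911, i.e. α^2 + 70α + 1225 = -911, so α^2 + 70α + 2136 = 0. The discriminant of x^2 + 70x + 2136 is (70)^2 - 4·(2136) = 4900 - 8544 = -3644, and 4·(-911) is not a perfect square in Q since -911 is squarefree and ≠ 1. Hence x^2 + 70x + 2136 is irreducible over Q and is the minimal polynomial of α.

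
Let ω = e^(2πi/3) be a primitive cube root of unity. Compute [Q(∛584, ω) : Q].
[Q(∛584, ω) : Q] = 6

[Q(∛584):Q] = 3 (min poly x^3 - 584, irreducible since 584 is not a perfect cube). [Q(ω):Q] = 2 (min poly x^2 + x + 1). Since Q(∛584) ⊂ R and ω ∉ R, we have ω ∉ Q(∛584), so x^2 + x + 1 remains irreducible over Q(∛584) and [Q(∛584, ω) : Q(∛584)] = 2. By the tower law, [Q(∛584, ω) : Q] = 3 · 2 = 6. (In fact Q(∛584, ω) is the splitting field of x^3 - 584 over Q.)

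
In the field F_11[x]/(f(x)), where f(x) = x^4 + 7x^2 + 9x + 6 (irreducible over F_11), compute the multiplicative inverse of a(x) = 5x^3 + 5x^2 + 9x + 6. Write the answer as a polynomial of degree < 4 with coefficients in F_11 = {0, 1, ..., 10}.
a(x)^(-1) ≡ x^3 + 4x^2 + 7 (mod f(x))

Since f is irreducible over F_11, F_11[x]/(f) is a field and a(x) ≠ 0 has an inverse. Apply the extended Euclidean algorithm to f(x) and a(x) in F_11[x]: f(x) = (9x + 2)·a(x) + (4x^2 + 3x + 5);  a(x) = (4x + 1)·(4x^2 + 3x + 5) + (8x + 1);  (4x^2 + 3x + 5) = (6x + 1)·(8x + 1) + (4). The last nonzero remainder is the constant 4 = gcd(f, a) in F_11. Back-substituting through the division chain expresses 4 = s(x)·a(x) + t(x)·f(x) with s(x) ≡ 4x^3 + 5x^2 + 6 (mod f), so (4x^3 + 5x^2 + 6)·a(x) ≡ 4 (mod f). Multiplying by 4^(-1) ≡ 3 in F_11 gives a(x)^(-1) ≡ 3·(4x^3 + 5x^2 + 6) ≡ x^3 + 4x^2 + 7 (mod f). Check: (5x^3 + 5x^2 + 9x + 6)·(x^3 + 4x^2 + 7) = 5x^6 + 3x^5 + 7x^4 + 4x^2 + 8x + 9 ≡ 1 (mod x^4 + 7x^2 + 9x + 6).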